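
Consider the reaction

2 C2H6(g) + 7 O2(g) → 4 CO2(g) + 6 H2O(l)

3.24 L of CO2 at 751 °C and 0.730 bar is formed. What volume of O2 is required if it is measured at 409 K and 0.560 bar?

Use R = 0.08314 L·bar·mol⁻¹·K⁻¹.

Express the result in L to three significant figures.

n(CO2) = PV/RT = (0.730 × 3.24) / (0.08314 × 1024.15) = 0.02778 mol
n(O2) = (7/4) × 0.02778 = 0.04861 mol
V = nRT/P = 0.04861 × 0.08314 × 409 / 0.560 = 2.952 L

2.95 L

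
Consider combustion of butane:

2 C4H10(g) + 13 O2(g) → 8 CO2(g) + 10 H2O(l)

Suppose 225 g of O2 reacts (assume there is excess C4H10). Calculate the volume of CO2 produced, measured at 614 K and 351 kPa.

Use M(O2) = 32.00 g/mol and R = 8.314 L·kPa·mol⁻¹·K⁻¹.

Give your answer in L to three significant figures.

62.9 L

n(O2) = 225.0 / 32.00 = 7.031 mol
n(CO2) = (8/13) × 7.031 = 4.327 mol
V = nRT/P = 4.327 × 8.314 × 614 / 351 = 62.93 L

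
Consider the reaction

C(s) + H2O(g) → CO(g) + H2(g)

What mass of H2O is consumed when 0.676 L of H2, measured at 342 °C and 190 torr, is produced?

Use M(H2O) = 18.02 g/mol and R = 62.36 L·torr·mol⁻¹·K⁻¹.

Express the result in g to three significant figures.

0.0603 g

n(H2) = PV/RT = (190 × 0.676) / (62.36 × 615.15) = 0.003348 mol
n(H2O) = (1/1) × 0.003348 = 0.003348 mol
m(H2O) = 0.003348 × 18.02 = 0.06033 g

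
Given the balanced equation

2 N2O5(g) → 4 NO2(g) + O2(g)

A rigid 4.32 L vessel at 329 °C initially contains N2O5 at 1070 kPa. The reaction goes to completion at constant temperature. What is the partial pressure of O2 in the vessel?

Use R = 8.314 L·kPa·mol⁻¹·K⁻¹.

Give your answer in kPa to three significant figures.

n(N2O5)₀ = PV/RT = (1070 × 4.32) / (8.314 × 602.15) = 0.9233 mol
n(O2) = (1/2) × 0.9233 = 0.4617 mol
P(O2) = nRT/V = 0.4617 × 8.314 × 602.15 / 4.32 = 535.0 kPa

535 kPa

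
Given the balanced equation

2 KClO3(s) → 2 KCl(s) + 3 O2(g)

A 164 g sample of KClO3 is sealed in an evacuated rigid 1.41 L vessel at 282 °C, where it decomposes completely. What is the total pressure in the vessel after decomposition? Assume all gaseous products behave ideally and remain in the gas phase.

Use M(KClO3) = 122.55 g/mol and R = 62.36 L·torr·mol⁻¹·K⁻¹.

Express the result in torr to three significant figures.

49300 torr

n(KClO3) = 164 / 122.55 = 1.338 mol
n(gas produced) = (3/2) × 1.338 = 2.007 mol
P = nRT/V = 2.007 × 62.36 × 555.15 / 1.41 = 49280 torr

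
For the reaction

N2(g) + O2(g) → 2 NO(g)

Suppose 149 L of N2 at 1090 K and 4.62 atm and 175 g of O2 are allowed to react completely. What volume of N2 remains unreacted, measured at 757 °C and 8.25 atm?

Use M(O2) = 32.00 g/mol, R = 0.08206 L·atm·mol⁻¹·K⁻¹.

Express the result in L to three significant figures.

n(N2) = PV/RT = (4.62 × 149) / (0.08206 × 1090) = 7.696 mol
n(O2) = 175 / 32.00 = 5.469 mol
For 7.696 mol N2, stoichiometry requires (1/1) × 7.696 = 7.696 mol O2; 5.469 mol is available, so O2 is limiting.
n(N2) consumed = (1/1) × 5.469 = 5.469 mol; remaining = 7.696 − 5.469 = 2.227 mol
V(N2) = nRT/P = 2.227 × 0.08206 × 1030.15 / 8.25 = 22.82 L

22.8 L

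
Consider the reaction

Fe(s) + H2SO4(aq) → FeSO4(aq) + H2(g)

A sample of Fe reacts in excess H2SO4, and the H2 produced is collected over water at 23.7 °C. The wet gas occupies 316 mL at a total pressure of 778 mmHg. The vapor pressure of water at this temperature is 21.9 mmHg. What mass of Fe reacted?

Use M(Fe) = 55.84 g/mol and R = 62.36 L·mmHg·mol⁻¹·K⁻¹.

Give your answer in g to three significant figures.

P(H2) = 778 − 21.9 = 756.1 mmHg
n(H2) = PV/RT = (756.1 × 0.3160) / (62.36 × 296.85) = 0.01291 mol
n(Fe) = (1/1) × 0.01291 = 0.01291 mol
m(Fe) = 0.01291 × 55.84 = 0.7209 g

0.721 g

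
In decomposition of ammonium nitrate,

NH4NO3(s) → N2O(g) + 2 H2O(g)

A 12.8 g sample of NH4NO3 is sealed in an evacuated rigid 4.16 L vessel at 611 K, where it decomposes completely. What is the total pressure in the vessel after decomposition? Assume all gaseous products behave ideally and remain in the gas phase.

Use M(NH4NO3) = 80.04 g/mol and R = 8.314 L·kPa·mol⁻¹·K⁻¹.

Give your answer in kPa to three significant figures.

n(NH4NO3) = 12.8 / 80.04 = 0.1599 mol
n(gas produced) = (3/1) × 0.1599 = 0.4797 mol
P = nRT/V = 0.4797 × 8.314 × 611 / 4.16 = 585.8 kPa

586 kPa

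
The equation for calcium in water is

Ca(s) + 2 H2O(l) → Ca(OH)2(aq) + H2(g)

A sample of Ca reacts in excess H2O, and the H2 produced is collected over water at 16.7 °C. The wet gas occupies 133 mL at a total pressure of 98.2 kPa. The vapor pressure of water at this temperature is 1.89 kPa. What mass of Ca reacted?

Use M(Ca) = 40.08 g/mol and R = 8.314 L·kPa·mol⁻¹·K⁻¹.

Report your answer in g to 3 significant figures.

P(H2) = 98.2 − 1.89 = 96.31 kPa
n(H2) = PV/RT = (96.31 × 0.1330) / (8.314 × 289.85) = 0.005315 mol
n(Ca) = (1/1) × 0.005315 = 0.005315 mol
m(Ca) = 0.005315 × 40.08 = 0.2130 g

0.213 g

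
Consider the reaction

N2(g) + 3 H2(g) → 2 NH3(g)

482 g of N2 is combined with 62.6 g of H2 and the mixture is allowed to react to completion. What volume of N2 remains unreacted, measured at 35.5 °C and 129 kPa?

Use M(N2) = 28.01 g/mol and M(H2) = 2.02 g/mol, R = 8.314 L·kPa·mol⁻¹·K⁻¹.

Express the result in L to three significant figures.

n(N2) = 482 / 28.01 = 17.21 mol
n(H2) = 62.6 / 2.02 = 30.99 mol
For 17.21 mol N2, stoichiometry requires (3/1) × 17.21 = 51.63 mol H2; 30.99 mol is available, so H2 is limiting.
n(N2) consumed = (1/3) × 30.99 = 10.33 mol; remaining = 17.21 − 10.33 = 6.880 mol
V(N2) = nRT/P = 6.880 × 8.314 × 308.65 / 129 = 136.9 L

137 L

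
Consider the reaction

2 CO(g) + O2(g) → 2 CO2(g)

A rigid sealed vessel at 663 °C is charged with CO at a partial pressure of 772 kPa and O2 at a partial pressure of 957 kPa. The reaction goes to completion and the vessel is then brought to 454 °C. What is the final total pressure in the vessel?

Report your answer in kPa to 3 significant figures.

With V and T fixed, P_i ∝ n_i, so the mole ratios apply directly to partial pressures at 663 °C.
P(O2) required for 772 kPa of CO = (1/2) × 772 = 386.0 kPa; available 957 kPa, so CO is limiting.
P(O2) remaining = 957 − (1/2) × 772 = 571.0 kPa
P(gaseous products) = (2)/2 × 772 = 772.0 kPa
P_total at 663 °C = 571.0 + 772.0 = 1343 kPa
Scaling to 454 °C: P = 1343 × 727.15/936.15 = 1043 kPa

1040 kPa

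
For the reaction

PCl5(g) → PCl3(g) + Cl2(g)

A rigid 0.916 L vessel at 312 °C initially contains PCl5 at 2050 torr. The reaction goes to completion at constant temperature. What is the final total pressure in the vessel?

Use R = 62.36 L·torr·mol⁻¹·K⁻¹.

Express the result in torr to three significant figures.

At constant T and V, P ∝ n(gas): 1 mol gas → 2 mol gas.
P_final = (2/1) × 2050 = 4100 torr

4100 torr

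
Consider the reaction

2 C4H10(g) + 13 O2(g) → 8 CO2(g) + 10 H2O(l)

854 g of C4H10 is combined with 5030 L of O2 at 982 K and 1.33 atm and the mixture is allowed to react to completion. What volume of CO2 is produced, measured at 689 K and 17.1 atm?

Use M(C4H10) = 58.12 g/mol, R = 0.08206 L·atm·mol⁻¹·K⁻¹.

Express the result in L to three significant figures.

n(C4H10) = 854 / 58.12 = 14.69 mol
n(O2) = PV/RT = (1.33 × 5030) / (0.08206 × 982) = 83.02 mol
For 14.69 mol C4H10, stoichiometry requires (13/2) × 14.69 = 95.48 mol O2; 83.02 mol is available, so O2 is limiting.
n(CO2) = (8/13) × 83.02 = 51.09 mol
V(CO2) = nRT/P = 51.09 × 0.08206 × 689 / 17.1 = 168.9 L

169 L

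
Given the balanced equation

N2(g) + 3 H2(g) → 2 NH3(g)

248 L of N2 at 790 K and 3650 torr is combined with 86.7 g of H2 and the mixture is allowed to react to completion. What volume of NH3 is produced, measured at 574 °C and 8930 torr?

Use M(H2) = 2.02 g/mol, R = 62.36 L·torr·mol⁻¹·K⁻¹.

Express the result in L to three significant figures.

169 L

n(N2) = PV/RT = (3650 × 248) / (62.36 × 790) = 18.37 mol
n(H2) = 86.7 / 2.02 = 42.92 mol
For 18.37 mol N2, stoichiometry requires (3/1) × 18.37 = 55.11 mol H2; 42.92 mol is available, so H2 is limiting.
n(NH3) = (2/3) × 42.92 = 28.61 mol
V(NH3) = nRT/P = 28.61 × 62.36 × 847.15 / 8930 = 169.3 L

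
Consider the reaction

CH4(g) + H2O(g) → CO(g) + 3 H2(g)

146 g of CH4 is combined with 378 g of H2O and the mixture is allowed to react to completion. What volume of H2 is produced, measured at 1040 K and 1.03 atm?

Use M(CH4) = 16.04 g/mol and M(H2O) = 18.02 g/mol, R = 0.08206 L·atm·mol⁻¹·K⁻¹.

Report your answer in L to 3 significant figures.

n(CH4) = 146 / 16.04 = 9.102 mol
n(H2O) = 378 / 18.02 = 20.98 mol
For 9.102 mol CH4, stoichiometry requires (1/1) × 9.102 = 9.102 mol H2O; 20.98 mol is available, so CH4 is limiting.
n(H2) = (3/1) × 9.102 = 27.31 mol
V(H2) = nRT/P = 27.31 × 0.08206 × 1040 / 1.03 = 2263 L

2260 L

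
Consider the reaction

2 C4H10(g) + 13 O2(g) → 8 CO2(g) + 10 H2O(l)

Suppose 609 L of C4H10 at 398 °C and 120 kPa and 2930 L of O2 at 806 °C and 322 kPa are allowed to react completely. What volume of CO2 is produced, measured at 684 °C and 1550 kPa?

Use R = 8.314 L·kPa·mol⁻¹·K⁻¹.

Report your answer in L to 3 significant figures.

269 L

n(C4H10) = PV/RT = (120 × 609) / (8.314 × 671.15) = 13.10 mol
n(O2) = PV/RT = (322 × 2930) / (8.314 × 1079.15) = 105.2 mol
For 13.10 mol C4H10, stoichiometry requires (13/2) × 13.10 = 85.15 mol O2; 105.2 mol is available, so C4H10 is limiting.
n(CO2) = (8/2) × 13.10 = 52.40 mol
V(CO2) = nRT/P = 52.40 × 8.314 × 957.15 / 1550 = 269.0 L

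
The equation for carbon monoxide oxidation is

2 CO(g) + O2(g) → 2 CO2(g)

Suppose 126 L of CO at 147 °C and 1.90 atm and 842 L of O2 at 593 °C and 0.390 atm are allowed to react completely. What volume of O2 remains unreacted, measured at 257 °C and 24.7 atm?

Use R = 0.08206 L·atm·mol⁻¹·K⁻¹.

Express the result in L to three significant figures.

2.02 L

n(CO) = PV/RT = (1.90 × 126) / (0.08206 × 420.15) = 6.944 mol
n(O2) = PV/RT = (0.390 × 842) / (0.08206 × 866.15) = 4.620 mol
For 6.944 mol CO, stoichiometry requires (1/2) × 6.944 = 3.472 mol O2; 4.620 mol is available, so CO is limiting.
n(O2) consumed = (1/2) × 6.944 = 3.472 mol; remaining = 4.620 − 3.472 = 1.148 mol
V(O2) = nRT/P = 1.148 × 0.08206 × 530.15 / 24.7 = 2.022 L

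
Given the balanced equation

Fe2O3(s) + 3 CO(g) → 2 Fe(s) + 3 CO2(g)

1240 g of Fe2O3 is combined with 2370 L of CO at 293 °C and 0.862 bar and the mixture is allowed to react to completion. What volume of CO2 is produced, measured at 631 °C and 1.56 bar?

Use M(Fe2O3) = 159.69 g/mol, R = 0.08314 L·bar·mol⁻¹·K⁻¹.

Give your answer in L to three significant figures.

1120 L

n(Fe2O3) = 1240 / 159.69 = 7.765 mol
n(CO) = PV/RT = (0.862 × 2370) / (0.08314 × 566.15) = 43.40 mol
For 7.765 mol Fe2O3, stoichiometry requires (3/1) × 7.765 = 23.29 mol CO; 43.40 mol is available, so Fe2O3 is limiting.
n(CO2) = (3/1) × 7.765 = 23.29 mol
V(CO2) = nRT/P = 23.29 × 0.08314 × 904.15 / 1.56 = 1122 L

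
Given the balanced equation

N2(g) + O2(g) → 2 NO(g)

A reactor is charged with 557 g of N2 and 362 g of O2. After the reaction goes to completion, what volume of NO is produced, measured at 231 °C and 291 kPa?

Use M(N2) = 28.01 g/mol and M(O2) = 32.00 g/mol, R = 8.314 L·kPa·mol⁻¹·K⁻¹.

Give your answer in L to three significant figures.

326 L

n(N2) = 557 / 28.01 = 19.89 mol
n(O2) = 362 / 32.00 = 11.31 mol
For 19.89 mol N2, stoichiometry requires (1/1) × 19.89 = 19.89 mol O2; 11.31 mol is available, so O2 is limiting.
n(NO) = (2/1) × 11.31 = 22.62 mol
V(NO) = nRT/P = 22.62 × 8.314 × 504.15 / 291 = 325.8 L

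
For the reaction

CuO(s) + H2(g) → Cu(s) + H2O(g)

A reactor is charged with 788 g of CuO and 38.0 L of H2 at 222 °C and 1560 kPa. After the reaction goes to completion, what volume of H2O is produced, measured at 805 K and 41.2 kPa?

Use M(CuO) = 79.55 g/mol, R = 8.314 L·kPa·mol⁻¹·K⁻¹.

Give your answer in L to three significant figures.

n(CuO) = 788 / 79.55 = 9.906 mol
n(H2) = PV/RT = (1560 × 38.0) / (8.314 × 495.15) = 14.40 mol
For 9.906 mol CuO, stoichiometry requires (1/1) × 9.906 = 9.906 mol H2; 14.40 mol is available, so CuO is limiting.
n(H2O) = (1/1) × 9.906 = 9.906 mol
V(H2O) = nRT/P = 9.906 × 8.314 × 805 / 41.2 = 1609 L

1610 L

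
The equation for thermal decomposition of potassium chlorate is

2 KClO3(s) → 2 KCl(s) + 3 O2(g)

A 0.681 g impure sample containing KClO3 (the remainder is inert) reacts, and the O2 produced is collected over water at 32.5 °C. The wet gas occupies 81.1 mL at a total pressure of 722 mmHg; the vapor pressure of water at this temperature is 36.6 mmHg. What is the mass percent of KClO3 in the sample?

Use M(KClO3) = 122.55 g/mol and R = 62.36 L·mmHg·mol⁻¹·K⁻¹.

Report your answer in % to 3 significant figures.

35.0 %

P(O2) = 722 − 36.6 = 685.4 mmHg
n(O2) = PV/RT = (685.4 × 0.08110) / (62.36 × 305.65) = 0.002916 mol
n(KClO3) = (2/3) × 0.002916 = 0.001944 mol
m(KClO3) = 0.001944 × 122.55 = 0.2382 g
%KClO3 = 0.2382 / 0.681 × 100 = 34.98%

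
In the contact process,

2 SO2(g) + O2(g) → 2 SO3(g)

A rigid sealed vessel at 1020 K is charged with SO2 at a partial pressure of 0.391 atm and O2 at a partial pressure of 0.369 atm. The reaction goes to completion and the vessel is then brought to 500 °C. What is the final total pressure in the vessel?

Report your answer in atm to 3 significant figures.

At constant V, partial pressures at 1020 K are proportional to moles, so apply stoichiometry directly to pressures.
P(O2) required for 0.391 atm of SO2 = (1/2) × 0.391 = 0.1955 atm; available 0.369 atm, so SO2 is limiting.
P(O2) remaining = 0.369 − (1/2) × 0.391 = 0.1735 atm
P(gaseous products) = (2)/2 × 0.391 = 0.3910 atm
P_total at 1020 K = 0.1735 + 0.3910 = 0.5645 atm
Scaling to 500 °C: P = 0.5645 × 773.15/1020 = 0.4279 atm

0.428 atm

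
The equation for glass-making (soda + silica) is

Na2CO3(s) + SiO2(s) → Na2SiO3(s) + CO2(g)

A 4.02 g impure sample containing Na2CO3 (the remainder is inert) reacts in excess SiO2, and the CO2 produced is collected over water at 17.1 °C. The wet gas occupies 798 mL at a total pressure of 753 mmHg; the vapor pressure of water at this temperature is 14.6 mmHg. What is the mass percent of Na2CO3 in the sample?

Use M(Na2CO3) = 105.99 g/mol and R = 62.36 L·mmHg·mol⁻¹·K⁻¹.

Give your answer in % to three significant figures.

85.8 %

P(CO2) = 753 − 14.6 = 738.4 mmHg
n(CO2) = PV/RT = (738.4 × 0.7980) / (62.36 × 290.25) = 0.03255 mol
n(Na2CO3) = (1/1) × 0.03255 = 0.03255 mol
m(Na2CO3) = 0.03255 × 105.99 = 3.450 g
%Na2CO3 = 3.450 / 4.02 × 100 = 85.82%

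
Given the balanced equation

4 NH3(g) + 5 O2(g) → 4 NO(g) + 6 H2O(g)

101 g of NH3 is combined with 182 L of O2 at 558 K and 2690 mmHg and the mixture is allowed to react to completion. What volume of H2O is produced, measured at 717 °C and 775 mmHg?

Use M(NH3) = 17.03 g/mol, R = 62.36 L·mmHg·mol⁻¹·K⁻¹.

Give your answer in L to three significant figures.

n(NH3) = 101 / 17.03 = 5.931 mol
n(O2) = PV/RT = (2690 × 182) / (62.36 × 558) = 14.07 mol
For 5.931 mol NH3, stoichiometry requires (5/4) × 5.931 = 7.414 mol O2; 14.07 mol is available, so NH3 is limiting.
n(H2O) = (6/4) × 5.931 = 8.896 mol
V(H2O) = nRT/P = 8.896 × 62.36 × 990.15 / 775 = 708.8 L

709 L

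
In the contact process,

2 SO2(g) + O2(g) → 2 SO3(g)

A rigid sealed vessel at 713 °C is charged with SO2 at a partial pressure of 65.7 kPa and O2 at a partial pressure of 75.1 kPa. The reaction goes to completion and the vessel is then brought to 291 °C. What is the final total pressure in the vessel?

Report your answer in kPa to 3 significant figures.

61.8 kPa

Because the vessel is rigid and T is held at 713 °C, work the stoichiometry in partial pressures (P_i = n_iRT/V).
P(O2) required for 65.7 kPa of SO2 = (1/2) × 65.7 = 32.85 kPa; available 75.1 kPa, so SO2 is limiting.
P(O2) remaining = 75.1 − (1/2) × 65.7 = 42.25 kPa
P(gaseous products) = (2)/2 × 65.7 = 65.70 kPa
P_total at 713 °C = 42.25 + 65.70 = 108.0 kPa
Scaling to 291 °C: P = 108.0 × 564.15/986.15 = 61.78 kPa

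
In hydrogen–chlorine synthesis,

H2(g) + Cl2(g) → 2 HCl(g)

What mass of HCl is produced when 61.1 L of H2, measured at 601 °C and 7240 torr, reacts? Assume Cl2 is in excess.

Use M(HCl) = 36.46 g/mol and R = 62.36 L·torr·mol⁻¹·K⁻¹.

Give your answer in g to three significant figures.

592 g

n(H2) = PV/RT = (7240 × 61.1) / (62.36 × 874.15) = 8.115 mol
n(HCl) = (2/1) × 8.115 = 16.23 mol
m(HCl) = 16.23 × 36.46 = 591.7 g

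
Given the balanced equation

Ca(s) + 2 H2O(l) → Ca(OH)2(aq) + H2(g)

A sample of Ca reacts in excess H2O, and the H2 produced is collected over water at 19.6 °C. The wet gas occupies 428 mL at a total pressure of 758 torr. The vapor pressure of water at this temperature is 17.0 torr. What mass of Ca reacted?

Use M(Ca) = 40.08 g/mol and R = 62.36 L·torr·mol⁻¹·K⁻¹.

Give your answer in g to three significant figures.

0.696 g

P(H2) = 758 − 17.0 = 741.0 torr
n(H2) = PV/RT = (741.0 × 0.4280) / (62.36 × 292.75) = 0.01737 mol
n(Ca) = (1/1) × 0.01737 = 0.01737 mol
m(Ca) = 0.01737 × 40.08 = 0.6962 g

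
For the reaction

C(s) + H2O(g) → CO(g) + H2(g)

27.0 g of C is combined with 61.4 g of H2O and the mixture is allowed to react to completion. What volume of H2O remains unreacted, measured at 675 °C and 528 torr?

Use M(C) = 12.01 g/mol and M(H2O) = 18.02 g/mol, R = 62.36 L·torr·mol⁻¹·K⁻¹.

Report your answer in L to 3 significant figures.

130 L

n(C) = 27.0 / 12.01 = 2.248 mol
n(H2O) = 61.4 / 18.02 = 3.407 mol
For 2.248 mol C, stoichiometry requires (1/1) × 2.248 = 2.248 mol H2O; 3.407 mol is available, so C is limiting.
n(H2O) consumed = (1/1) × 2.248 = 2.248 mol; remaining = 3.407 − 2.248 = 1.159 mol
V(H2O) = nRT/P = 1.159 × 62.36 × 948.15 / 528 = 129.8 L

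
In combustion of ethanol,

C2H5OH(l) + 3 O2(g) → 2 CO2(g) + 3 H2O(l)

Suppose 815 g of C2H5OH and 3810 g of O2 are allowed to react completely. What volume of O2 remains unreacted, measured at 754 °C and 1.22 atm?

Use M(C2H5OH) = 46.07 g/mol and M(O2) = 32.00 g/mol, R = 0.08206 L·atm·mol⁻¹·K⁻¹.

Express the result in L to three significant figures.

4560 L

n(C2H5OH) = 815 / 46.07 = 17.69 mol
n(O2) = 3810 / 32.00 = 119.1 mol
For 17.69 mol C2H5OH, stoichiometry requires (3/1) × 17.69 = 53.07 mol O2; 119.1 mol is available, so C2H5OH is limiting.
n(O2) consumed = (3/1) × 17.69 = 53.07 mol; remaining = 119.1 − 53.07 = 66.03 mol
V(O2) = nRT/P = 66.03 × 0.08206 × 1027.15 / 1.22 = 4562 L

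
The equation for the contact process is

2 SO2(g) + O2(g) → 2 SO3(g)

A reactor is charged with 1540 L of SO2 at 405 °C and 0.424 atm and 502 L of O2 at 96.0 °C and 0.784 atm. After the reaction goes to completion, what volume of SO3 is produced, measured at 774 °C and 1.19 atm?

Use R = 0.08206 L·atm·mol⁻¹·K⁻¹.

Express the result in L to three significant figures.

n(SO2) = PV/RT = (0.424 × 1540) / (0.08206 × 678.15) = 11.73 mol
n(O2) = PV/RT = (0.784 × 502) / (0.08206 × 369.15) = 12.99 mol
For 11.73 mol SO2, stoichiometry requires (1/2) × 11.73 = 5.865 mol O2; 12.99 mol is available, so SO2 is limiting.
n(SO3) = (2/2) × 11.73 = 11.73 mol
V(SO3) = nRT/P = 11.73 × 0.08206 × 1047.15 / 1.19 = 847.0 L

847 L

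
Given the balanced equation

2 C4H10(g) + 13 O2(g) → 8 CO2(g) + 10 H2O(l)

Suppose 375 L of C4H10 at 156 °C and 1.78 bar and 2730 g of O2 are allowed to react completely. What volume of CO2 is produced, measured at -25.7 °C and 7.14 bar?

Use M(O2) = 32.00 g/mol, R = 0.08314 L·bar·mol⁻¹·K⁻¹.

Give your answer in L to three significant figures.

n(C4H10) = PV/RT = (1.78 × 375) / (0.08314 × 429.15) = 18.71 mol
n(O2) = 2730 / 32.00 = 85.31 mol
For 18.71 mol C4H10, stoichiometry requires (13/2) × 18.71 = 121.6 mol O2; 85.31 mol is available, so O2 is limiting.
n(CO2) = (8/13) × 85.31 = 52.50 mol
V(CO2) = nRT/P = 52.50 × 0.08314 × 247.45 / 7.14 = 151.3 L

151 L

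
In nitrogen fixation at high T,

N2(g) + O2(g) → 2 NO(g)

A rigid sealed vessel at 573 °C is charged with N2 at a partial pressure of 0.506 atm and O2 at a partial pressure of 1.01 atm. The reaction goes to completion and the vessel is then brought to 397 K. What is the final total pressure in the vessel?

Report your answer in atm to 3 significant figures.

At constant V, partial pressures at 573 °C are proportional to moles, so apply stoichiometry directly to pressures.
P(O2) required for 0.506 atm of N2 = (1/1) × 0.506 = 0.5060 atm; available 1.01 atm, so N2 is limiting.
P(O2) remaining = 1.01 − (1/1) × 0.506 = 0.5040 atm
P(gaseous products) = (2)/1 × 0.506 = 1.012 atm
P_total at 573 °C = 0.5040 + 1.012 = 1.516 atm
Scaling to 397 K: P = 1.516 × 397/846.15 = 0.7113 atm

0.711 atm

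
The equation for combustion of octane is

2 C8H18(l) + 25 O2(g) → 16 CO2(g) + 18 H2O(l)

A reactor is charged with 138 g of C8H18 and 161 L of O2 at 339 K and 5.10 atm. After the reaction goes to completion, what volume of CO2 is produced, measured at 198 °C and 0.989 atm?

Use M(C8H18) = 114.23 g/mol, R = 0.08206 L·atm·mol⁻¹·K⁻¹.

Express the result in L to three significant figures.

378 L

n(C8H18) = 138 / 114.23 = 1.208 mol
n(O2) = PV/RT = (5.10 × 161) / (0.08206 × 339) = 29.52 mol
For 1.208 mol C8H18, stoichiometry requires (25/2) × 1.208 = 15.10 mol O2; 29.52 mol is available, so C8H18 is limiting.
n(CO2) = (16/2) × 1.208 = 9.664 mol
V(CO2) = nRT/P = 9.664 × 0.08206 × 471.15 / 0.989 = 377.8 L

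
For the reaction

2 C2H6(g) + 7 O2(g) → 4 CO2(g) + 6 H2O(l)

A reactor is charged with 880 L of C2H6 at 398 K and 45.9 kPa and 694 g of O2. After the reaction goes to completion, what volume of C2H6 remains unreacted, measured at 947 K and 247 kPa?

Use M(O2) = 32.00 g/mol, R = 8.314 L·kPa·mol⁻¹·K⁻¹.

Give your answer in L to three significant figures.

192 L

n(C2H6) = PV/RT = (45.9 × 880) / (8.314 × 398) = 12.21 mol
n(O2) = 694 / 32.00 = 21.69 mol
For 12.21 mol C2H6, stoichiometry requires (7/2) × 12.21 = 42.73 mol O2; 21.69 mol is available, so O2 is limiting.
n(C2H6) consumed = (2/7) × 21.69 = 6.197 mol; remaining = 12.21 − 6.197 = 6.013 mol
V(C2H6) = nRT/P = 6.013 × 8.314 × 947 / 247 = 191.7 L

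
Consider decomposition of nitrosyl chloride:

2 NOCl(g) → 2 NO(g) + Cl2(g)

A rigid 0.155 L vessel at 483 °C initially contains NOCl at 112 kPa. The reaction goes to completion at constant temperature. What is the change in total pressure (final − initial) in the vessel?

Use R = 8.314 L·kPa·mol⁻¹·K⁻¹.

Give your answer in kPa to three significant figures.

Since T and V are fixed, P_final/P_initial = n_final/n_initial = 3/2.
P_final = (3/2) × 112 = 168.0 kPa; ΔP = 168.0 − 112 = 56.00 kPa

56.0 kPa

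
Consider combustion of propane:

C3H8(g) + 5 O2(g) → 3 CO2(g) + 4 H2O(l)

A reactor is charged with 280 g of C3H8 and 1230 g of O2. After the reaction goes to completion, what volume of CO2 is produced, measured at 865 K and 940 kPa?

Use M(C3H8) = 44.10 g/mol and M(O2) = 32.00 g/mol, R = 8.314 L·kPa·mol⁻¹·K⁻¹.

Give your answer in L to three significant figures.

n(C3H8) = 280 / 44.10 = 6.349 mol
n(O2) = 1230 / 32.00 = 38.44 mol
For 6.349 mol C3H8, stoichiometry requires (5/1) × 6.349 = 31.75 mol O2; 38.44 mol is available, so C3H8 is limiting.
n(CO2) = (3/1) × 6.349 = 19.05 mol
V(CO2) = nRT/P = 19.05 × 8.314 × 865 / 940 = 145.7 L

146 L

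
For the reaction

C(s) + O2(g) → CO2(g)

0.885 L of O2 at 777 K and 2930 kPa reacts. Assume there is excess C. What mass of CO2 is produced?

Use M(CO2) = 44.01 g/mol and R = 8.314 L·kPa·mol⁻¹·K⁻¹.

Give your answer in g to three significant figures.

17.7 g

n(O2) = PV/RT = (2930 × 0.885) / (8.314 × 777) = 0.4014 mol
n(CO2) = (1/1) × 0.4014 = 0.4014 mol
m(CO2) = 0.4014 × 44.01 = 17.67 g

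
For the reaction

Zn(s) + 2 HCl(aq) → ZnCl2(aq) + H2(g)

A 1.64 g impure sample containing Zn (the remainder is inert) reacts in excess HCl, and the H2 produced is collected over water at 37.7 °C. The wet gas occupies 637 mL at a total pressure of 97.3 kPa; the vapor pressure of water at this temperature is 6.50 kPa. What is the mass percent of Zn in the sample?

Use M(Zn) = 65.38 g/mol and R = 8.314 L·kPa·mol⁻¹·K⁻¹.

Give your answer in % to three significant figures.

89.2 %

P(H2) = 97.3 − 6.50 = 90.80 kPa
n(H2) = PV/RT = (90.80 × 0.6370) / (8.314 × 310.85) = 0.02238 mol
n(Zn) = (1/1) × 0.02238 = 0.02238 mol
m(Zn) = 0.02238 × 65.38 = 1.463 g
%Zn = 1.463 / 1.64 × 100 = 89.21%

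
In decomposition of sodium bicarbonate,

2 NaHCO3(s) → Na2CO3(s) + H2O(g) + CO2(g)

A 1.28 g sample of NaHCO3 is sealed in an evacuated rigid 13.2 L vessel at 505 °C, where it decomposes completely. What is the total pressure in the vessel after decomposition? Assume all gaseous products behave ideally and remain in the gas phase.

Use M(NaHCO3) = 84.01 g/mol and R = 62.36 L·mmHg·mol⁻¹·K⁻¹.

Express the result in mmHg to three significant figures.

n(NaHCO3) = 1.28 / 84.01 = 0.01524 mol
n(gas produced) = (2/2) × 0.01524 = 0.01524 mol
P = nRT/V = 0.01524 × 62.36 × 778.15 / 13.2 = 56.02 mmHg

56.0 mmHg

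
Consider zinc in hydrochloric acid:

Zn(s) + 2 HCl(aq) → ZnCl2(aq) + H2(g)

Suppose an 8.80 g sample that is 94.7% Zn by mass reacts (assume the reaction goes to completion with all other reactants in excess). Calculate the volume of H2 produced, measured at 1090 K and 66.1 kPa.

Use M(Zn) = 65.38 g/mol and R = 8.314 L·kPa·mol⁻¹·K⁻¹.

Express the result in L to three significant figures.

mass of Zn = 8.80 × 94.7/100 = 8.334 g
n(Zn) = 8.334 / 65.38 = 0.1275 mol
n(H2) = (1/1) × 0.1275 = 0.1275 mol
V = nRT/P = 0.1275 × 8.314 × 1090 / 66.1 = 17.48 L

17.5 L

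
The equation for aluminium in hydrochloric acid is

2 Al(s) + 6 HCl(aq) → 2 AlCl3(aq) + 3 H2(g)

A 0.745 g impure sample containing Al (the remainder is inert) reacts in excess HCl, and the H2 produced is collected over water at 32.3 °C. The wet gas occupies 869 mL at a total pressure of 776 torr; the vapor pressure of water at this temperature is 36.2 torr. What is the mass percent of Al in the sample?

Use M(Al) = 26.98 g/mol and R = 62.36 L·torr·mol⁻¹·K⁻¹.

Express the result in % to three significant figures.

81.5 %

P(H2) = 776 − 36.2 = 739.8 torr
n(H2) = PV/RT = (739.8 × 0.8690) / (62.36 × 305.45) = 0.03375 mol
n(Al) = (2/3) × 0.03375 = 0.02250 mol
m(Al) = 0.02250 × 26.98 = 0.6070 g
%Al = 0.6070 / 0.745 × 100 = 81.48%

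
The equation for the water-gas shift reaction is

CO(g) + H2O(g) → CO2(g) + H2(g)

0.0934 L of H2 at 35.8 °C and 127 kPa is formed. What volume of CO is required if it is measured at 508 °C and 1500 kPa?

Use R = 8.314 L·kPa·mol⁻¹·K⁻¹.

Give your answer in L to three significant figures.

n(H2) = PV/RT = (127 × 0.0934) / (8.314 × 308.95) = 0.004618 mol
n(CO) = (1/1) × 0.004618 = 0.004618 mol
V = nRT/P = 0.004618 × 8.314 × 781.15 / 1500 = 0.01999 L

0.0200 L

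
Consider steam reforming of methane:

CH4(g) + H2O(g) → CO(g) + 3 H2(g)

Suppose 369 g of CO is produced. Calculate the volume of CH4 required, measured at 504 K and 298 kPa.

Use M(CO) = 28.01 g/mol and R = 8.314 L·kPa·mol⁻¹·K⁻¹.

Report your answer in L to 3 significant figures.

185 L

n(CO) = 369.0 / 28.01 = 13.17 mol
n(CH4) = (1/1) × 13.17 = 13.17 mol
V = nRT/P = 13.17 × 8.314 × 504 / 298 = 185.2 L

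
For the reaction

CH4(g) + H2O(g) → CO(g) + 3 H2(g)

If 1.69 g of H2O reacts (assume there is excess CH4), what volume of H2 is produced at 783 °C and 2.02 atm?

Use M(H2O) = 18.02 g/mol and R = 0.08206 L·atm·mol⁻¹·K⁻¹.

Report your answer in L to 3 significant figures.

n(H2O) = 1.690 / 18.02 = 0.09378 mol
n(H2) = (3/1) × 0.09378 = 0.2813 mol
V = nRT/P = 0.2813 × 0.08206 × 1056.15 / 2.02 = 12.07 L

12.1 L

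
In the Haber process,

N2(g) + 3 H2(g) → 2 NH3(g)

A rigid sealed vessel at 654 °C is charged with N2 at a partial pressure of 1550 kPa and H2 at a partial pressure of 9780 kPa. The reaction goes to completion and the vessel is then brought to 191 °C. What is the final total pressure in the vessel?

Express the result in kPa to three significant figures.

4120 kPa

Because the vessel is rigid and T is held at 654 °C, work the stoichiometry in partial pressures (P_i = n_iRT/V).
P(H2) required for 1550 kPa of N2 = (3/1) × 1550 = 4650 kPa; available 9780 kPa, so N2 is limiting.
P(H2) remaining = 9780 − (3/1) × 1550 = 5130 kPa
P(gaseous products) = (2)/1 × 1550 = 3100 kPa
P_total at 654 °C = 5130 + 3100 = 8230 kPa
Scaling to 191 °C: P = 8230 × 464.15/927.15 = 4120 kPa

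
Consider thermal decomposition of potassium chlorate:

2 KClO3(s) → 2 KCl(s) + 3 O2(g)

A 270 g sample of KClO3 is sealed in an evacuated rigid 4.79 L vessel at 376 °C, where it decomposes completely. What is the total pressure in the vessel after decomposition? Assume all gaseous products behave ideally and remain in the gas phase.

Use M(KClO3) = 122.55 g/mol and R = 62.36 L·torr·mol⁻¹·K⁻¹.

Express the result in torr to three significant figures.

n(KClO3) = 270 / 122.55 = 2.203 mol
n(gas produced) = (3/2) × 2.203 = 3.304 mol
P = nRT/V = 3.304 × 62.36 × 649.15 / 4.79 = 27920 torr

27900 torr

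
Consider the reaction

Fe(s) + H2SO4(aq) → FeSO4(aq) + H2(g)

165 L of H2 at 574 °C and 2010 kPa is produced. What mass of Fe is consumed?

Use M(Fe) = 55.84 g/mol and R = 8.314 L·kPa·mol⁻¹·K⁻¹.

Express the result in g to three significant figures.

2630 g

n(H2) = PV/RT = (2010 × 165) / (8.314 × 847.15) = 47.09 mol
n(Fe) = (1/1) × 47.09 = 47.09 mol
m(Fe) = 47.09 × 55.84 = 2630 g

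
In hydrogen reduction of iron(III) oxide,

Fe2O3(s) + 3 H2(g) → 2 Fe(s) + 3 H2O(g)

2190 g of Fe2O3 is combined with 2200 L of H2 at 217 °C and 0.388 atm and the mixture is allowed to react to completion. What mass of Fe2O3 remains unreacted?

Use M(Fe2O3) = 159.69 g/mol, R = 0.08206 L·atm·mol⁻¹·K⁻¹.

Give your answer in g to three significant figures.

n(Fe2O3) = 2190 / 159.69 = 13.71 mol
n(H2) = PV/RT = (0.388 × 2200) / (0.08206 × 490.15) = 21.22 mol
For 13.71 mol Fe2O3, stoichiometry requires (3/1) × 13.71 = 41.13 mol H2; 21.22 mol is available, so H2 is limiting.
n(Fe2O3) consumed = (1/3) × 21.22 = 7.073 mol; remaining = 13.71 − 7.073 = 6.637 mol
m(Fe2O3) = 6.637 × 159.69 = 1060 g

1060 g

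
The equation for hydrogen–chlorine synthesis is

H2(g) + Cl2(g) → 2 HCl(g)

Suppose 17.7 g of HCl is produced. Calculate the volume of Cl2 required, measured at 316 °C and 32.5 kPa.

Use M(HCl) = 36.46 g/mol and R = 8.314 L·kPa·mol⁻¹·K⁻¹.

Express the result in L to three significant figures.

n(HCl) = 17.70 / 36.46 = 0.4855 mol
n(Cl2) = (1/2) × 0.4855 = 0.2427 mol
V = nRT/P = 0.2427 × 8.314 × 589.15 / 32.5 = 36.58 L

36.6 L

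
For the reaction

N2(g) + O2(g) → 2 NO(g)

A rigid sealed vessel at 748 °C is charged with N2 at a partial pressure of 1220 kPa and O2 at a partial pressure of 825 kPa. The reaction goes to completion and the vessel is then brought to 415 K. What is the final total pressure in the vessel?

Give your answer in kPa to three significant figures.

With V and T fixed, P_i ∝ n_i, so the mole ratios apply directly to partial pressures at 748 °C.
P(O2) required for 1220 kPa of N2 = (1/1) × 1220 = 1220 kPa; available 825 kPa, so O2 is limiting.
P(N2) remaining = 1220 − (1/1) × 825 = 395.0 kPa
P(gaseous products) = (2)/1 × 825 = 1650 kPa
P_total at 748 °C = 395.0 + 1650 = 2045 kPa
Scaling to 415 K: P = 2045 × 415/1021.15 = 831.1 kPa

831 kPa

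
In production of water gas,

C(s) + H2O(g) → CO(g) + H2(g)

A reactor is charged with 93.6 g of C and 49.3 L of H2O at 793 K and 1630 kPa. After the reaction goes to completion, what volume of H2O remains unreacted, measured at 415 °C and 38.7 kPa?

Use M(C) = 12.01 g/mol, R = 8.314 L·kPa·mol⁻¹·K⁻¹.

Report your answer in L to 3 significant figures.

n(C) = 93.6 / 12.01 = 7.794 mol
n(H2O) = PV/RT = (1630 × 49.3) / (8.314 × 793) = 12.19 mol
For 7.794 mol C, stoichiometry requires (1/1) × 7.794 = 7.794 mol H2O; 12.19 mol is available, so C is limiting.
n(H2O) consumed = (1/1) × 7.794 = 7.794 mol; remaining = 12.19 − 7.794 = 4.396 mol
V(H2O) = nRT/P = 4.396 × 8.314 × 688.15 / 38.7 = 649.9 L

650 L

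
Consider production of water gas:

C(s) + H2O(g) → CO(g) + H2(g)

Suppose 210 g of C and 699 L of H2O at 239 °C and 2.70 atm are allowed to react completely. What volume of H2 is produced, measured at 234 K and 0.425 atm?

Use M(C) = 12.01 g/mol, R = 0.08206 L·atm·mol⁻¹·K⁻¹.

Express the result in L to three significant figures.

n(C) = 210 / 12.01 = 17.49 mol
n(H2O) = PV/RT = (2.70 × 699) / (0.08206 × 512.15) = 44.91 mol
For 17.49 mol C, stoichiometry requires (1/1) × 17.49 = 17.49 mol H2O; 44.91 mol is available, so C is limiting.
n(H2) = (1/1) × 17.49 = 17.49 mol
V(H2) = nRT/P = 17.49 × 0.08206 × 234 / 0.425 = 790.2 L

790 L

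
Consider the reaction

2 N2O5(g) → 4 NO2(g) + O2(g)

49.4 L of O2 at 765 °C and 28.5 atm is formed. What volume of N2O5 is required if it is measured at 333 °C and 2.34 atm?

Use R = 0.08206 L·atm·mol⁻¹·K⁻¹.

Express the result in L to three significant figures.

703 L

n(O2) = PV/RT = (28.5 × 49.4) / (0.08206 × 1038.15) = 16.53 mol
n(N2O5) = (2/1) × 16.53 = 33.06 mol
V = nRT/P = 33.06 × 0.08206 × 606.15 / 2.34 = 702.7 L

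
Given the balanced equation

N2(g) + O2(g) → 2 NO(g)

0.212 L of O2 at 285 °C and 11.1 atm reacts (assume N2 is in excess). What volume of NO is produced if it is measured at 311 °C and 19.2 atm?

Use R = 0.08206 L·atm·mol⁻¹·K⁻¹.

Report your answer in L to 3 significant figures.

0.257 L

n(O2) = PV/RT = (11.1 × 0.212) / (0.08206 × 558.15) = 0.05138 mol
n(NO) = (2/1) × 0.05138 = 0.1028 mol
V = nRT/P = 0.1028 × 0.08206 × 584.15 / 19.2 = 0.2567 L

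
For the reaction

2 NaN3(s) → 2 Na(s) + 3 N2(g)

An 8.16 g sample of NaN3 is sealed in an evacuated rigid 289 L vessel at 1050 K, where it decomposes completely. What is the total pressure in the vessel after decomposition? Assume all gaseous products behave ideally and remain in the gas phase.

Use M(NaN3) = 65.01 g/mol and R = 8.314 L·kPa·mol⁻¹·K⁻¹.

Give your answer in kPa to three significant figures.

5.69 kPa

n(NaN3) = 8.16 / 65.01 = 0.1255 mol
n(gas produced) = (3/2) × 0.1255 = 0.1883 mol
P = nRT/V = 0.1883 × 8.314 × 1050 / 289 = 5.688 kPa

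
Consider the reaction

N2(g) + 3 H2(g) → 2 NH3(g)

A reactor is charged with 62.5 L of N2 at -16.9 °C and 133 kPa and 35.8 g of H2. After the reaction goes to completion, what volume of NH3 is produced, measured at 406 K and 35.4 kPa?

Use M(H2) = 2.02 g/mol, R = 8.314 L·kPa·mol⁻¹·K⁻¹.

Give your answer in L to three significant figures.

744 L

n(N2) = PV/RT = (133 × 62.5) / (8.314 × 256.25) = 3.902 mol
n(H2) = 35.8 / 2.02 = 17.72 mol
For 3.902 mol N2, stoichiometry requires (3/1) × 3.902 = 11.71 mol H2; 17.72 mol is available, so N2 is limiting.
n(NH3) = (2/1) × 3.902 = 7.804 mol
V(NH3) = nRT/P = 7.804 × 8.314 × 406 / 35.4 = 744.1 L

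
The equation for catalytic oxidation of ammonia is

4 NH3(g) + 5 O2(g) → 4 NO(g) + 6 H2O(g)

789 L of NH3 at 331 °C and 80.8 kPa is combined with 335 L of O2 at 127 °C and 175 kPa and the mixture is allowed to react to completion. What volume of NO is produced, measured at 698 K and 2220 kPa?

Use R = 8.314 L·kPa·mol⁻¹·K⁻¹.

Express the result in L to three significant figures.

n(NH3) = PV/RT = (80.8 × 789) / (8.314 × 604.15) = 12.69 mol
n(O2) = PV/RT = (175 × 335) / (8.314 × 400.15) = 17.62 mol
For 12.69 mol NH3, stoichiometry requires (5/4) × 12.69 = 15.86 mol O2; 17.62 mol is available, so NH3 is limiting.
n(NO) = (4/4) × 12.69 = 12.69 mol
V(NO) = nRT/P = 12.69 × 8.314 × 698 / 2220 = 33.17 L

33.2 L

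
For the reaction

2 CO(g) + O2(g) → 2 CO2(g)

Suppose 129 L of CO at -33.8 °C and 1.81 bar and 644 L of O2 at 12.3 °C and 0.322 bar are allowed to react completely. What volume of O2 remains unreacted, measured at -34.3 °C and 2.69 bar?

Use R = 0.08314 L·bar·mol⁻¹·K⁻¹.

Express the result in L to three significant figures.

n(CO) = PV/RT = (1.81 × 129) / (0.08314 × 239.35) = 11.73 mol
n(O2) = PV/RT = (0.322 × 644) / (0.08314 × 285.45) = 8.738 mol
For 11.73 mol CO, stoichiometry requires (1/2) × 11.73 = 5.865 mol O2; 8.738 mol is available, so CO is limiting.
n(O2) consumed = (1/2) × 11.73 = 5.865 mol; remaining = 8.738 − 5.865 = 2.873 mol
V(O2) = nRT/P = 2.873 × 0.08314 × 238.85 / 2.69 = 21.21 L

21.2 L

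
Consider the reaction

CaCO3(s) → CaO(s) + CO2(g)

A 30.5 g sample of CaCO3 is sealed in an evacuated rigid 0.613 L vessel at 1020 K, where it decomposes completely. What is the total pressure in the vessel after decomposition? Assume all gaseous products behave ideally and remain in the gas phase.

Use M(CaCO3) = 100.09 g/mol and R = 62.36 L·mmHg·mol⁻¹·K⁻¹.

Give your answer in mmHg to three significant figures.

31600 mmHg

n(CaCO3) = 30.5 / 100.09 = 0.3047 mol
n(gas produced) = (1/1) × 0.3047 = 0.3047 mol
P = nRT/V = 0.3047 × 62.36 × 1020 / 0.613 = 31620 mmHg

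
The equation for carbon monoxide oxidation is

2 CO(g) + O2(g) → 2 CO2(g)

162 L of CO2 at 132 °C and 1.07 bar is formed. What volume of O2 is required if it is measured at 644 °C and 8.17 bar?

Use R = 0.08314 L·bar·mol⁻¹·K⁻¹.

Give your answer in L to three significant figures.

n(CO2) = PV/RT = (1.07 × 162) / (0.08314 × 405.15) = 5.146 mol
n(O2) = (1/2) × 5.146 = 2.573 mol
V = nRT/P = 2.573 × 0.08314 × 917.15 / 8.17 = 24.01 L

24.0 L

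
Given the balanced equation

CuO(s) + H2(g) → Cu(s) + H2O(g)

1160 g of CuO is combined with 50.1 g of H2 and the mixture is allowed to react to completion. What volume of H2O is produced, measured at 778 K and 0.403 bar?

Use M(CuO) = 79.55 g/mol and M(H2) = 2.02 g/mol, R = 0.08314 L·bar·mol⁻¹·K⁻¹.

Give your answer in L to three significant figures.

2340 L

n(CuO) = 1160 / 79.55 = 14.58 mol
n(H2) = 50.1 / 2.02 = 24.80 mol
For 14.58 mol CuO, stoichiometry requires (1/1) × 14.58 = 14.58 mol H2; 24.80 mol is available, so CuO is limiting.
n(H2O) = (1/1) × 14.58 = 14.58 mol
V(H2O) = nRT/P = 14.58 × 0.08314 × 778 / 0.403 = 2340 L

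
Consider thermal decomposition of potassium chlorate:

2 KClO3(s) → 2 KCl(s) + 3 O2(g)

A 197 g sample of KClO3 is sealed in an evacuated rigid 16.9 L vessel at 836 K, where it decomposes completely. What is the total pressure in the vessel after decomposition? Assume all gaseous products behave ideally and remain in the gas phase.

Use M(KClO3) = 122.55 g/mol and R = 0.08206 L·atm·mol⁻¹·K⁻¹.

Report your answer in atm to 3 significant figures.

n(KClO3) = 197 / 122.55 = 1.608 mol
n(gas produced) = (3/2) × 1.608 = 2.412 mol
P = nRT/V = 2.412 × 0.08206 × 836 / 16.9 = 9.791 atm

9.79 atm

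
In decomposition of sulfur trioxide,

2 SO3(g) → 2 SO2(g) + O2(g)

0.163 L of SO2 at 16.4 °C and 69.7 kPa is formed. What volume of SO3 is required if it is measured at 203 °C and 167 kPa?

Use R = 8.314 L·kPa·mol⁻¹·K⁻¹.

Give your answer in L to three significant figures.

0.112 L

n(SO2) = PV/RT = (69.7 × 0.163) / (8.314 × 289.55) = 0.004719 mol
n(SO3) = (2/2) × 0.004719 = 0.004719 mol
V = nRT/P = 0.004719 × 8.314 × 476.15 / 167 = 0.1119 L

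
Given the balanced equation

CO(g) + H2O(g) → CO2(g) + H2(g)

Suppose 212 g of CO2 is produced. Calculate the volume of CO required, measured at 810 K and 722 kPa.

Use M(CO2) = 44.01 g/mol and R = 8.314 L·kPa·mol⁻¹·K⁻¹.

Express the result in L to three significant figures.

n(CO2) = 212.0 / 44.01 = 4.817 mol
n(CO) = (1/1) × 4.817 = 4.817 mol
V = nRT/P = 4.817 × 8.314 × 810 / 722 = 44.93 L

44.9 L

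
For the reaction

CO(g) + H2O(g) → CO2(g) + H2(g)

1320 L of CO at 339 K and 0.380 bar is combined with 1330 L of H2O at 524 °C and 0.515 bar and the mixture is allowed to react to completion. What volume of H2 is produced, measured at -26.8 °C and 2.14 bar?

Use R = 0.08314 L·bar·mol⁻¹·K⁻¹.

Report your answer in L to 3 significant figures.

n(CO) = PV/RT = (0.380 × 1320) / (0.08314 × 339) = 17.80 mol
n(H2O) = PV/RT = (0.515 × 1330) / (0.08314 × 797.15) = 10.33 mol
For 17.80 mol CO, stoichiometry requires (1/1) × 17.80 = 17.80 mol H2O; 10.33 mol is available, so H2O is limiting.
n(H2) = (1/1) × 10.33 = 10.33 mol
V(H2) = nRT/P = 10.33 × 0.08314 × 246.35 / 2.14 = 98.87 L

98.9 L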